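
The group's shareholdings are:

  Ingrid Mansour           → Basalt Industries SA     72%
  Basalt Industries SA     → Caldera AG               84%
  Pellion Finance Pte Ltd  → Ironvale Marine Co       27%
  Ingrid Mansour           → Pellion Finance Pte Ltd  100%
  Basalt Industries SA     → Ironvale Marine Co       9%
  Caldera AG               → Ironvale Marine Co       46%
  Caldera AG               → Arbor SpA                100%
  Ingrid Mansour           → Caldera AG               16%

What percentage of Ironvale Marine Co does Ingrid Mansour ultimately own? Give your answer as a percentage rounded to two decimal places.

68.66%

Ingrid reaches Ironvale along 4 paths.
Via Basalt: 72% × 9% = 6.48%.
Via Pellion: 100% × 27% = 27%.
Via Basalt → Caldera: 72% × 84% × 46% = 27.8208%.
Via Caldera: 16% × 46% = 7.36%.
Total: 6.48% + 27% + 27.8208% + 7.36% = 68.6608%.
Rounded: 68.66%.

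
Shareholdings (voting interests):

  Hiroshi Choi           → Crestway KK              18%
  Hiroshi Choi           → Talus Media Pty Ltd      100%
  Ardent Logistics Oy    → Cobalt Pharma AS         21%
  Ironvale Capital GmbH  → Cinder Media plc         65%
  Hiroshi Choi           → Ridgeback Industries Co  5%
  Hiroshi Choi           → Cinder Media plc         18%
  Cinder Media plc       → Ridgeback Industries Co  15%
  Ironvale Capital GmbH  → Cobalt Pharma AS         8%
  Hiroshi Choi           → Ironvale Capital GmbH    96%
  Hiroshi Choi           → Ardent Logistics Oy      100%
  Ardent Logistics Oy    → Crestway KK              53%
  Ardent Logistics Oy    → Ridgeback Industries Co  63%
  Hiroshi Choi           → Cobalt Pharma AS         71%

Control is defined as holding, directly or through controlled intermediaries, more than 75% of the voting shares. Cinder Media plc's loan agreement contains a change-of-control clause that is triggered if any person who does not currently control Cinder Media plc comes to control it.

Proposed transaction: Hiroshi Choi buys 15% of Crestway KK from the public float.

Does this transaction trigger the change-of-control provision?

No

The purchase changes only Hiroshi's holdings, so Hiroshi is the only person who could newly come to control Cinder.
Hiroshi holds 96% of Ironvale, so Hiroshi controls Ironvale.
Ironvale and Hiroshi together hold 65% + 18% = 83% of Cinder, so Hiroshi controls Cinder.
So Hiroshi already controls Cinder before the transaction.
After the purchase, Hiroshi's direct stake in Crestway rises to 18% + 15% = 33%.
Hiroshi controlled Cinder already, so this is not a new person acquiring control; every other person's position is unchanged or reduced.
No new person acquires control, so the clause is not triggered.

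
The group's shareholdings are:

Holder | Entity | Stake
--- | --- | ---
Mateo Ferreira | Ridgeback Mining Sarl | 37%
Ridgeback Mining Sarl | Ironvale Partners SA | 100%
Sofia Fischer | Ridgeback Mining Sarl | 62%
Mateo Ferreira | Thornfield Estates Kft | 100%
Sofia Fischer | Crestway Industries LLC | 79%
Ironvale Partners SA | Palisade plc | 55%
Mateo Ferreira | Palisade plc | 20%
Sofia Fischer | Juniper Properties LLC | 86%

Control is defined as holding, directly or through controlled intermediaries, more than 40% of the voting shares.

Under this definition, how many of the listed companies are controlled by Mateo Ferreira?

1

Mateo holds 100% of Thornfield, so Mateo controls Thornfield.
No other company's threshold is met.
Mateo controls 1 company.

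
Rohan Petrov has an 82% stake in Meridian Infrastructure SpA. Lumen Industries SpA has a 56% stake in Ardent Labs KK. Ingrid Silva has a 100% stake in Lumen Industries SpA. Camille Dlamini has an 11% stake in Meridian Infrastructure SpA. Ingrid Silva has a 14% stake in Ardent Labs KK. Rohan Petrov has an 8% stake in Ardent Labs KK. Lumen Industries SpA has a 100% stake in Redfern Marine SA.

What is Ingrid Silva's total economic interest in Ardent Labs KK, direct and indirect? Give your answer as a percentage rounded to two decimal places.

70.00%

Ingrid reaches Ardent along 2 paths.
Via Lumen: 100% × 56% = 56%.
Direct stake: 14% = 14%.
Total: 56% + 14% = 70%.
Rounded: 70.00%.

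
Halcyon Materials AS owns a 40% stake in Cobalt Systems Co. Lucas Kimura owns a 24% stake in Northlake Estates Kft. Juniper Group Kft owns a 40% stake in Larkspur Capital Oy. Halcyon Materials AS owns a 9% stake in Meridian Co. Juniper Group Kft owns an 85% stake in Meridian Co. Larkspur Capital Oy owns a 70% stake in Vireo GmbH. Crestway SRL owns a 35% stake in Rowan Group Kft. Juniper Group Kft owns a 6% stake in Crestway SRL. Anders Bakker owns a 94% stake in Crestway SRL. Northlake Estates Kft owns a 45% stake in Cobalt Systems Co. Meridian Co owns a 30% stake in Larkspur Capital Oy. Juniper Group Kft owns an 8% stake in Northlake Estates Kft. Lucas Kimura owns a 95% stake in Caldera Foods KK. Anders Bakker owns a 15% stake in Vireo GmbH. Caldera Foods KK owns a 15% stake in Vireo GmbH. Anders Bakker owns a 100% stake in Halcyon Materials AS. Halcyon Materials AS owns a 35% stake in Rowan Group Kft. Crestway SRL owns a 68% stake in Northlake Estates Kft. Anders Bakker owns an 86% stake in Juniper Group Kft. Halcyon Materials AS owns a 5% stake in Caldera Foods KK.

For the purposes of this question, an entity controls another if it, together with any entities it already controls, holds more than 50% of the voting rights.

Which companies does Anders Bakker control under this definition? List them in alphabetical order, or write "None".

Anders holds 100% of Halcyon, so Anders controls Halcyon.
Anders holds 86% of Juniper, so Anders controls Juniper.
Juniper and Anders together hold 6% + 94% = 100% of Crestway, so Anders controls Crestway.
Juniper and Halcyon together hold 85% + 9% = 94% of Meridian, so Anders controls Meridian.
Juniper and Crestway together hold 8% + 68% = 76% of Northlake, so Anders controls Northlake.
Halcyon and Northlake together hold 40% + 45% = 85% of Cobalt, so Anders controls Cobalt.
Juniper and Meridian together hold 40% + 30% = 70% of Larkspur, so Anders controls Larkspur.
Anders and Larkspur together hold 15% + 70% = 85% of Vireo, so Anders controls Vireo.
Crestway and Halcyon together hold 35% + 35% = 70% of Rowan, so Anders controls Rowan.
No other company's threshold is met.

Cobalt Systems Co, Crestway SRL, Halcyon Materials AS, Juniper Group Kft, Larkspur Capital Oy, Meridian Co, Northlake Estates Kft, Rowan Group Kft, Vireo GmbH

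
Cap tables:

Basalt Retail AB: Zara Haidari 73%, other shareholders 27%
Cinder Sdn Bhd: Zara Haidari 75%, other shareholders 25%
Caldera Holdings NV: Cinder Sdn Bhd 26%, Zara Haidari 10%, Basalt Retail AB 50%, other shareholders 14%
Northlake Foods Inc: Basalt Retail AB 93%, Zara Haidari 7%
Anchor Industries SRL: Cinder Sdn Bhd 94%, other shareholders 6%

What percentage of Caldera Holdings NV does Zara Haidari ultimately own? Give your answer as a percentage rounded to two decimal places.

Zara reaches Caldera along 3 paths.
Via Cinder: 75% × 26% = 19.5%.
Direct stake: 10% = 10%.
Via Basalt: 73% × 50% = 36.5%.
Total: 19.5% + 10% + 36.5% = 66%.
Rounded: 66.00%.

66.00%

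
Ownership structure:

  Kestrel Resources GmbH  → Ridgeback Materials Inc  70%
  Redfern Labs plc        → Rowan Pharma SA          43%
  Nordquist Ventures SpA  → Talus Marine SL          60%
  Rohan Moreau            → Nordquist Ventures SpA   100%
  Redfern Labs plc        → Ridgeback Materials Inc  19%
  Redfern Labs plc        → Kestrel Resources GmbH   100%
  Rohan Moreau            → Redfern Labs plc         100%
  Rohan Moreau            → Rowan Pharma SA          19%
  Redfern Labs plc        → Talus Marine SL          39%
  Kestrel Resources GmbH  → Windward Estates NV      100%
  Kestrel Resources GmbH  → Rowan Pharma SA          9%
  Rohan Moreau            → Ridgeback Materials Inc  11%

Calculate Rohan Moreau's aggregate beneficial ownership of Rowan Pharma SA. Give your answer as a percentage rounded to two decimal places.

Rohan reaches Rowan along 3 paths.
Via Redfern: 100% × 43% = 43%.
Direct stake: 19% = 19%.
Via Redfern → Kestrel: 100% × 100% × 9% = 9%.
Total: 43% + 19% + 9% = 71%.
Rounded: 71.00%.

71.00%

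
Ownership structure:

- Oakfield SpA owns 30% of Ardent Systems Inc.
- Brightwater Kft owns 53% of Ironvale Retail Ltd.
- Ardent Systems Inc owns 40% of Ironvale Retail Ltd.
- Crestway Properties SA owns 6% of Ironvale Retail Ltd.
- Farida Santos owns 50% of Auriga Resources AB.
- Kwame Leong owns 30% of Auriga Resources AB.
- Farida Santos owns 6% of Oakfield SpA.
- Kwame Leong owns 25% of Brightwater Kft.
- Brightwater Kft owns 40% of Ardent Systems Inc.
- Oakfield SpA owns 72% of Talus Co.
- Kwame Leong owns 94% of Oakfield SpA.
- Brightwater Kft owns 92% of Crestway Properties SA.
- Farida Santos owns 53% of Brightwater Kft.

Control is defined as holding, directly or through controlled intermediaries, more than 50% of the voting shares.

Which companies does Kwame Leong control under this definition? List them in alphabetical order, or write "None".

Kwame holds 94% of Oakfield, so Kwame controls Oakfield.
Oakfield holds 72% of Talus, so Kwame controls Talus.
No other company's threshold is met.

Oakfield SpA, Talus Co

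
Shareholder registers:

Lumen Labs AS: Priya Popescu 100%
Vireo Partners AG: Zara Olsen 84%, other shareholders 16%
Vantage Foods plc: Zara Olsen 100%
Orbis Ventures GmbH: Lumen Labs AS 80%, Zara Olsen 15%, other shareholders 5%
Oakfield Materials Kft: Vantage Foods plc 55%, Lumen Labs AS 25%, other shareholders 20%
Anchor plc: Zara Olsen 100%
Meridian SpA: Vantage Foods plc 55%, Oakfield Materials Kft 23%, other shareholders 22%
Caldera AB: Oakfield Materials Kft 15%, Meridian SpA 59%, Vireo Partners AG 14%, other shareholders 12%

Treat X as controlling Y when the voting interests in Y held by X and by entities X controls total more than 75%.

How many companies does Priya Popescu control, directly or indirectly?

2

Priya holds 100% of Lumen, so Priya controls Lumen.
Lumen holds 80% of Orbis, so Priya controls Orbis.
No other company's threshold is met.
Priya controls 2 companies.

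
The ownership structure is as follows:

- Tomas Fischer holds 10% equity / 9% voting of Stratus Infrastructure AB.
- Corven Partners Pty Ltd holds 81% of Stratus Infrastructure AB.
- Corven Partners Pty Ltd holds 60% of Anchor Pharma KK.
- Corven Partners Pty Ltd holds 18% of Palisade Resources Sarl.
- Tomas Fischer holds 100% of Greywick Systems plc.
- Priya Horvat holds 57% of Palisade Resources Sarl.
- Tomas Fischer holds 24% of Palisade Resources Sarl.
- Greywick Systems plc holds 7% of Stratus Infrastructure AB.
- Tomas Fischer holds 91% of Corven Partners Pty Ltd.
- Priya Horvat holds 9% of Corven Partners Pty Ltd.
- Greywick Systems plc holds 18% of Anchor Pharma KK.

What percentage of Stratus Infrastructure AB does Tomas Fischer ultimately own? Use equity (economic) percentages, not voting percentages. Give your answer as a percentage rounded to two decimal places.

Tomas reaches Stratus along 3 paths.
Direct stake: 10% = 10%.
Via Greywick: 100% × 7% = 7%.
Via Corven: 91% × 81% = 73.71%.
Total: 10% + 7% + 73.71% = 90.71%.

90.71%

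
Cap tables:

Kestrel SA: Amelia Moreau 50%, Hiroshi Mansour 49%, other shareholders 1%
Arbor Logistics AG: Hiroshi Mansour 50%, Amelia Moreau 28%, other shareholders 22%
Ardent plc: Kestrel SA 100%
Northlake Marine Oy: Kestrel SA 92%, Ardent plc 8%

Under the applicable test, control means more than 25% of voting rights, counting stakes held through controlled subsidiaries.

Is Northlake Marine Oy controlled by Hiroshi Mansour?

Yes

Hiroshi holds 49% of Kestrel, so Hiroshi controls Kestrel.
Kestrel holds 100% of Ardent, so Hiroshi controls Ardent.
Kestrel and Ardent together hold 92% + 8% = 100% of Northlake, so Hiroshi controls Northlake.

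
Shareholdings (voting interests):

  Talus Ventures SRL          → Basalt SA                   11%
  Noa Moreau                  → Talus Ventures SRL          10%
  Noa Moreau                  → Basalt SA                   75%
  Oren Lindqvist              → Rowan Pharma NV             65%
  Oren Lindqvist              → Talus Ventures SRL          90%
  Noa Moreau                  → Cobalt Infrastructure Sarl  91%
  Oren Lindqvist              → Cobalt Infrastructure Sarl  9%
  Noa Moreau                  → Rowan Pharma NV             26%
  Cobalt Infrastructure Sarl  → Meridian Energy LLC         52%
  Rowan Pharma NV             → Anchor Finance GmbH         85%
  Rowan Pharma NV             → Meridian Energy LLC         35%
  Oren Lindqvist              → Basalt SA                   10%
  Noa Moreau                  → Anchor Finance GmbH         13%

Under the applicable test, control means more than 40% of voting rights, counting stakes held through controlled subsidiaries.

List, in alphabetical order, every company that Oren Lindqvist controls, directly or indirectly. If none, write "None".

Oren holds 65% of Rowan, so Oren controls Rowan.
Oren holds 90% of Talus, so Oren controls Talus.
Rowan holds 85% of Anchor, so Oren controls Anchor.
No other company's threshold is met.

Anchor Finance GmbH, Rowan Pharma NV, Talus Ventures SRL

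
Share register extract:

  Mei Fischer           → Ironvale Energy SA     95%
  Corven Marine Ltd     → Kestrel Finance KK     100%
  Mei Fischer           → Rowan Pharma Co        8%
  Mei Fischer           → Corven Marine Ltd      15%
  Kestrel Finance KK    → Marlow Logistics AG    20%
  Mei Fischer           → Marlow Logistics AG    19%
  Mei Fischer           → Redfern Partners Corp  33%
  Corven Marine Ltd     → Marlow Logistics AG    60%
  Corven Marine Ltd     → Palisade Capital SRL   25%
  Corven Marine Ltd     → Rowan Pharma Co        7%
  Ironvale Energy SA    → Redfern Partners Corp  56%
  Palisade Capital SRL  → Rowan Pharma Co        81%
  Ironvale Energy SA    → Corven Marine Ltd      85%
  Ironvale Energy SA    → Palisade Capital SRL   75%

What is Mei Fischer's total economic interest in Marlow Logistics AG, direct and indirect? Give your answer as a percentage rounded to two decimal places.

95.60%

Mei reaches Marlow along 5 paths.
Direct stake: 19% = 19%.
Via Ironvale → Corven: 95% × 85% × 60% = 48.45%.
Via Corven: 15% × 60% = 9%.
Via Ironvale → Corven → Kestrel: 95% × 85% × 100% × 20% = 16.15%.
Via Corven → Kestrel: 15% × 100% × 20% = 3%.
Total: 19% + 48.45% + 9% + 16.15% + 3% = 95.6%.
Rounded: 95.60%.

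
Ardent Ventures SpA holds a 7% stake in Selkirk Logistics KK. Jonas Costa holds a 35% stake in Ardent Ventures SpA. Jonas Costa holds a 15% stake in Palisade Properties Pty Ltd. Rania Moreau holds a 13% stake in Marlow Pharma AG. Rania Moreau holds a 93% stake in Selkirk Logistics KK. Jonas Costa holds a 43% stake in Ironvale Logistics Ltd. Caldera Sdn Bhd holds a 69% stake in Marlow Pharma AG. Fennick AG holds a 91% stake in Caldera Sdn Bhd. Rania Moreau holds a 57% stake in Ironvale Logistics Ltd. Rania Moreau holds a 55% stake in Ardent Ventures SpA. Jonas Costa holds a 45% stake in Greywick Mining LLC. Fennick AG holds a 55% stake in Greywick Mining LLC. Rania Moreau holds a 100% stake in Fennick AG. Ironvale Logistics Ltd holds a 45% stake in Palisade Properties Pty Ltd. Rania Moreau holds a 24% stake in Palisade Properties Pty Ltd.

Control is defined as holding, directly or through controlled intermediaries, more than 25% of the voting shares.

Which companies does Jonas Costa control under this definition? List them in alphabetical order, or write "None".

Ardent Ventures SpA, Greywick Mining LLC, Ironvale Logistics Ltd, Palisade Properties Pty Ltd

Jonas holds 35% of Ardent, so Jonas controls Ardent.
Jonas holds 43% of Ironvale, so Jonas controls Ironvale.
Jonas holds 45% of Greywick, so Jonas controls Greywick.
Jonas and Ironvale together hold 15% + 45% = 60% of Palisade, so Jonas controls Palisade.
No other company's threshold is met.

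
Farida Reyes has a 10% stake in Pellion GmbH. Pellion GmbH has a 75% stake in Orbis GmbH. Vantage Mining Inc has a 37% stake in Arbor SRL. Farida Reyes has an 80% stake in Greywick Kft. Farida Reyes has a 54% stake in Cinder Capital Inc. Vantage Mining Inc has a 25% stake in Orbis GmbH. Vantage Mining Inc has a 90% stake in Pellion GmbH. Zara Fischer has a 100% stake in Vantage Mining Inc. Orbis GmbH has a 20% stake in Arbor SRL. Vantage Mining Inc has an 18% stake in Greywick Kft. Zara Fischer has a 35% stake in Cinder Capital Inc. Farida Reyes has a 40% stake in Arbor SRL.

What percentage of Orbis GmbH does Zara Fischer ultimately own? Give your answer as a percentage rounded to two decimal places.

Zara reaches Orbis along 2 paths.
Via Vantage → Pellion: 100% × 90% × 75% = 67.5%.
Via Vantage: 100% × 25% = 25%.
Total: 67.5% + 25% = 92.5%.
Rounded: 92.50%.

92.50%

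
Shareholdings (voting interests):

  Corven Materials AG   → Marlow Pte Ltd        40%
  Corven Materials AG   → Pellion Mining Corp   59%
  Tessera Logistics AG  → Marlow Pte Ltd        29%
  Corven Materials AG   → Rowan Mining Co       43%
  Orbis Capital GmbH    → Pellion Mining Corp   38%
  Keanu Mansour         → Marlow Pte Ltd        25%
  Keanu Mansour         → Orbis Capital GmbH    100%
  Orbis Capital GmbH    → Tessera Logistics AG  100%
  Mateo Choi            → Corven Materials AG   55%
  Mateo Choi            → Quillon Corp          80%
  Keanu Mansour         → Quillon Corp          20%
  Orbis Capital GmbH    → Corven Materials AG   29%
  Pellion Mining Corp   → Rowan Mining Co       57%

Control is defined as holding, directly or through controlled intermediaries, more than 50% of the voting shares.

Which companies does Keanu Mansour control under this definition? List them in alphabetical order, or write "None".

Marlow Pte Ltd, Orbis Capital GmbH, Tessera Logistics AG

Keanu holds 100% of Orbis, so Keanu controls Orbis.
Orbis holds 100% of Tessera, so Keanu controls Tessera.
Tessera and Keanu together hold 29% + 25% = 54% of Marlow, so Keanu controls Marlow.
No other company's threshold is met.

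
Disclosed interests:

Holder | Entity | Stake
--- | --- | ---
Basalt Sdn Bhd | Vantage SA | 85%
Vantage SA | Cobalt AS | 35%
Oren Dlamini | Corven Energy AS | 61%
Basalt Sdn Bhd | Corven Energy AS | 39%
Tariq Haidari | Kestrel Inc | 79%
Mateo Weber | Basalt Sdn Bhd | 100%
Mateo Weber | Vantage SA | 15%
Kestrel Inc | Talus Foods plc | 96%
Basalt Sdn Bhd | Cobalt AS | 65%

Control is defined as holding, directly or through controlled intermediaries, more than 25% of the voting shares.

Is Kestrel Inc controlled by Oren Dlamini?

Oren holds 61% of Corven, so Oren controls Corven.
Neither Oren nor any entity Oren controls holds any voting interest in Kestrel.
So Oren does not control Kestrel.

No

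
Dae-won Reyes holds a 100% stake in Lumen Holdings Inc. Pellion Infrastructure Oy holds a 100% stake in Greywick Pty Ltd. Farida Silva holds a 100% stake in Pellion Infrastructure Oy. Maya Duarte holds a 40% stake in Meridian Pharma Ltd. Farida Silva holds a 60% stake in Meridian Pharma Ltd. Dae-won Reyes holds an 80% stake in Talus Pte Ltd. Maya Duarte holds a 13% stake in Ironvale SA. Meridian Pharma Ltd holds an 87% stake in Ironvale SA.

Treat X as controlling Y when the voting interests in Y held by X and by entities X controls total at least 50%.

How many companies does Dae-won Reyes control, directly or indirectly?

Dae-won holds 100% of Lumen, so Dae-won controls Lumen.
Dae-won holds 80% of Talus, so Dae-won controls Talus.
No other company's threshold is met.
Dae-won controls 2 companies.

2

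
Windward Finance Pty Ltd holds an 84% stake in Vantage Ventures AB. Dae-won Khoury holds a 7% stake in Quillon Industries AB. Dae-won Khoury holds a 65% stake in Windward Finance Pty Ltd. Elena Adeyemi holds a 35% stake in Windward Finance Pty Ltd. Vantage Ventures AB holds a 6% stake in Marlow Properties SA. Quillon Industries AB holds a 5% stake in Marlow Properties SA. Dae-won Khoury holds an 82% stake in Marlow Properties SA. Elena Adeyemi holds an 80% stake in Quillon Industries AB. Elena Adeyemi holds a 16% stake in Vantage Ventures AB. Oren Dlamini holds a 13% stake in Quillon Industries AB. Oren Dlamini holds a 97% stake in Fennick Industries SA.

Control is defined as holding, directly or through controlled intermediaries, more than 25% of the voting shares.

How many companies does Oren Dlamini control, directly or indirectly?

Oren holds 97% of Fennick, so Oren controls Fennick.
No other company's threshold is met.
Oren controls 1 company.

1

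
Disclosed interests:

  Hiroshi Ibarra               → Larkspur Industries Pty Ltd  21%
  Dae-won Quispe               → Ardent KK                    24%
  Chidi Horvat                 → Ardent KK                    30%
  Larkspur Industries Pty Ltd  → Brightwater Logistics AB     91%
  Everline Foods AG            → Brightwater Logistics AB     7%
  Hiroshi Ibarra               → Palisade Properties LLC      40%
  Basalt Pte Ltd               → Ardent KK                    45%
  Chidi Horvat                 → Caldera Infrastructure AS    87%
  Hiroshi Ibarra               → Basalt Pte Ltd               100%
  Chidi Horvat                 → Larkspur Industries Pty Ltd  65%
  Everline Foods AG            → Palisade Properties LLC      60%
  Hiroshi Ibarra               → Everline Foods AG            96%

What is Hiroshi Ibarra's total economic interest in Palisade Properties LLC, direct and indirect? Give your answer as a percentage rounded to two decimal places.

Hiroshi reaches Palisade along 2 paths.
Via Everline: 96% × 60% = 57.6%.
Direct stake: 40% = 40%.
Total: 57.6% + 40% = 97.6%.
Rounded: 97.60%.

97.60%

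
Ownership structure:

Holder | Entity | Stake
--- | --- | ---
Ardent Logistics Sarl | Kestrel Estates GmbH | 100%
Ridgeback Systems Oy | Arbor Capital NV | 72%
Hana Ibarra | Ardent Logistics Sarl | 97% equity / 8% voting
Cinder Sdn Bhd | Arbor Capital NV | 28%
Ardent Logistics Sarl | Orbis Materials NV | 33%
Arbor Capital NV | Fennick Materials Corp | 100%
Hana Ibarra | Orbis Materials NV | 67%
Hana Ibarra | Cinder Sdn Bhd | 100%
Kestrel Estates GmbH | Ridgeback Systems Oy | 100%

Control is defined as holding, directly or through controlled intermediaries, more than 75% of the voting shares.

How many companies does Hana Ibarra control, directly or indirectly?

1

Hana holds 100% of Cinder, so Hana controls Cinder.
No other company's threshold is met.
Hana controls 1 company.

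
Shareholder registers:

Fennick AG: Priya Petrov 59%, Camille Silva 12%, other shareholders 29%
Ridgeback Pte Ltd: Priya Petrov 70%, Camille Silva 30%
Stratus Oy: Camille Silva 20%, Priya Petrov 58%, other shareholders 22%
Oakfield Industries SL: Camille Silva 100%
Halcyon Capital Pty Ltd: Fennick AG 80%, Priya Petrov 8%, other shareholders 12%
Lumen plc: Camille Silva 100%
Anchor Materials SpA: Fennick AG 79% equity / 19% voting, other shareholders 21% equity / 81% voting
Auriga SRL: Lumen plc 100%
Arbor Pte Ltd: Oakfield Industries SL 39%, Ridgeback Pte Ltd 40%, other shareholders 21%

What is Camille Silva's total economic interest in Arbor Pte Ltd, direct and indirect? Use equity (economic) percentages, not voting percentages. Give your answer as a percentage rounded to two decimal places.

51.00%

Camille reaches Arbor along 2 paths.
Via Oakfield: 100% × 39% = 39%.
Via Ridgeback: 30% × 40% = 12%.
Total: 39% + 12% = 51%.
Rounded: 51.00%.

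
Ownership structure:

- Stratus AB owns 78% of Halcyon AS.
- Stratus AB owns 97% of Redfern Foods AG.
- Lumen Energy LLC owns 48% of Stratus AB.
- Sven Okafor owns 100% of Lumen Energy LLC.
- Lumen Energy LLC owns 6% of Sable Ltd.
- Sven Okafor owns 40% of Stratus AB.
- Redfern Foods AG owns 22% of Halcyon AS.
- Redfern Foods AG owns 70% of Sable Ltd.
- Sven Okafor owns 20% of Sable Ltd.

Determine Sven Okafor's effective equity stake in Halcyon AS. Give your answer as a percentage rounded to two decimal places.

87.42%

Sven reaches Halcyon along 4 paths.
Via Lumen → Stratus → Redfern: 100% × 48% × 97% × 22% = 10.2432%.
Via Stratus → Redfern: 40% × 97% × 22% = 8.536%.
Via Lumen → Stratus: 100% × 48% × 78% = 37.44%.
Via Stratus: 40% × 78% = 31.2%.
Total: 10.2432% + 8.536% + 37.44% + 31.2% = 87.4192%.
Rounded: 87.42%.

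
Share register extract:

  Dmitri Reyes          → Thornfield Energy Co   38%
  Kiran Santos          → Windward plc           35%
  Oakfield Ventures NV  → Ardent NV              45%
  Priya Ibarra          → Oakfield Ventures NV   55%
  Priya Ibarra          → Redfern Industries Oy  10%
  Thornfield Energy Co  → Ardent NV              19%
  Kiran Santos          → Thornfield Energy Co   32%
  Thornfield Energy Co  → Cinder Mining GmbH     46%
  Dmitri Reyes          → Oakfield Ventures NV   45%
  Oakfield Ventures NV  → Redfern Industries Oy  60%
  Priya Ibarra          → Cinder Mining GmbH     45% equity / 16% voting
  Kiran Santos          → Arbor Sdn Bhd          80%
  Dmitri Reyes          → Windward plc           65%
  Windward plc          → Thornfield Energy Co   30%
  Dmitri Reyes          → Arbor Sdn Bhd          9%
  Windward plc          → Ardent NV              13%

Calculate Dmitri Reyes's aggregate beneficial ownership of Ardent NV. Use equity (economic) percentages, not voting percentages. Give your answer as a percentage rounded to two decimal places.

Dmitri reaches Ardent along 4 paths.
Via Windward: 65% × 13% = 8.45%.
Via Thornfield: 38% × 19% = 7.22%.
Via Windward → Thornfield: 65% × 30% × 19% = 3.705%.
Via Oakfield: 45% × 45% = 20.25%.
Total: 8.45% + 7.22% + 3.705% + 20.25% = 39.625%.
Rounded: 39.63%.

39.63%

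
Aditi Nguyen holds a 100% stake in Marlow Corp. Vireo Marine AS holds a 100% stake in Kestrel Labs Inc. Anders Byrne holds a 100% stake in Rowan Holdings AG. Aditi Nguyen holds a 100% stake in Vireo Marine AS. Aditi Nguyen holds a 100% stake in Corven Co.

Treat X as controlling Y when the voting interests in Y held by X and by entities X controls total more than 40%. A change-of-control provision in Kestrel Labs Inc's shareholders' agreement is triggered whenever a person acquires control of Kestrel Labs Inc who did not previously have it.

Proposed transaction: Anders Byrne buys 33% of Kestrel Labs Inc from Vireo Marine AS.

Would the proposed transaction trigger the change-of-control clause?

The purchase adds only to Anders's holdings (Vireo's stake shrinks), so Anders is the only person who could newly come to control Kestrel.
Anders holds 100% of Rowan, so Anders controls Rowan.
Neither Anders nor any entity Anders controls holds any voting interest in Kestrel.
So before the transaction, Anders does not control Kestrel.
After the purchase, Anders holds 33% of Kestrel directly, and Vireo's stake falls to 67%.
After the transaction, Anders's side holds 33% of Kestrel, not > 40%, so Anders still does not control Kestrel.
No new person acquires control, so the clause is not triggered.

No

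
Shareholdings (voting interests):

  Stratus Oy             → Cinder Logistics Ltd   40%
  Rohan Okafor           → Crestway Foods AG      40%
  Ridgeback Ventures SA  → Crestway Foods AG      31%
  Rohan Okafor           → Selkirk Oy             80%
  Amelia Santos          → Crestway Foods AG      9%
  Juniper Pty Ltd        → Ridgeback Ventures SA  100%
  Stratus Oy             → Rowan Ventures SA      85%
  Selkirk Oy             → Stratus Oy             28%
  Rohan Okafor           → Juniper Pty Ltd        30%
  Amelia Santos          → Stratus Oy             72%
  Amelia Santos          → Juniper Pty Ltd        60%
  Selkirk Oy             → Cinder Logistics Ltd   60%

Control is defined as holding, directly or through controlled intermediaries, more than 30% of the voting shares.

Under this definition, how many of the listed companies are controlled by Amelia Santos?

Amelia holds 60% of Juniper, so Amelia controls Juniper.
Amelia holds 72% of Stratus, so Amelia controls Stratus.
Stratus holds 40% of Cinder, so Amelia controls Cinder.
Juniper holds 100% of Ridgeback, so Amelia controls Ridgeback.
Amelia and Ridgeback together hold 9% + 31% = 40% of Crestway, so Amelia controls Crestway.
Stratus holds 85% of Rowan, so Amelia controls Rowan.
No other company's threshold is met.
Amelia controls 6 companies.

6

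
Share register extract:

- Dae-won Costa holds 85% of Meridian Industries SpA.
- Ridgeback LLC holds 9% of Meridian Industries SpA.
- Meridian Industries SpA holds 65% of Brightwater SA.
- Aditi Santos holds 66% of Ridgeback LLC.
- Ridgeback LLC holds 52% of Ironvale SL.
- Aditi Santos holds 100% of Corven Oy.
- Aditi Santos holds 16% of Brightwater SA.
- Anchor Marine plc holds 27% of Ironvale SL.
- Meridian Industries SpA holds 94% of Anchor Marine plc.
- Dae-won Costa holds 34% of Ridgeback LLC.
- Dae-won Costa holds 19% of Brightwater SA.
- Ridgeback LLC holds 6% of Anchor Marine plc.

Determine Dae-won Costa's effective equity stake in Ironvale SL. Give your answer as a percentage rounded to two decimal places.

40.58%

Dae-won reaches Ironvale along 4 paths.
Via Meridian → Anchor: 85% × 94% × 27% = 21.573%.
Via Ridgeback → Meridian → Anchor: 34% × 9% × 94% × 27% = 0.776628%.
Via Ridgeback → Anchor: 34% × 6% × 27% = 0.5508%.
Via Ridgeback: 34% × 52% = 17.68%.
Total: 21.573% + 0.776628% + 0.5508% + 17.68% = 40.580428%.
Rounded: 40.58%.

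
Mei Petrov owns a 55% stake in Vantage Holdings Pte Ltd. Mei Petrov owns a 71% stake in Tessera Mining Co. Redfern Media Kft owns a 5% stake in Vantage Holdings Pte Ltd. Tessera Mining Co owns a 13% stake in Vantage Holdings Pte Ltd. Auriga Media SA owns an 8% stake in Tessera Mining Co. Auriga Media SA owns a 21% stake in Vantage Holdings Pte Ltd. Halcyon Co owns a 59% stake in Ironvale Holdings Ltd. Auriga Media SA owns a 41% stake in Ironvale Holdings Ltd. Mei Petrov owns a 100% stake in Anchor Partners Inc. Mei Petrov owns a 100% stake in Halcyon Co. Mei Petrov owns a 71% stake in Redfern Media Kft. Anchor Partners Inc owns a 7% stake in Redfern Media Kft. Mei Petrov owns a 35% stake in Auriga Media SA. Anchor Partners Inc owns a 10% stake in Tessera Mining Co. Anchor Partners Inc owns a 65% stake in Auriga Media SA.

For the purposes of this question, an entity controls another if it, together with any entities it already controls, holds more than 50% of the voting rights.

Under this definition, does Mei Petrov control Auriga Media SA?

Yes

Mei holds 100% of Anchor, so Mei controls Anchor.
Anchor and Mei together hold 65% + 35% = 100% of Auriga, so Mei controls Auriga.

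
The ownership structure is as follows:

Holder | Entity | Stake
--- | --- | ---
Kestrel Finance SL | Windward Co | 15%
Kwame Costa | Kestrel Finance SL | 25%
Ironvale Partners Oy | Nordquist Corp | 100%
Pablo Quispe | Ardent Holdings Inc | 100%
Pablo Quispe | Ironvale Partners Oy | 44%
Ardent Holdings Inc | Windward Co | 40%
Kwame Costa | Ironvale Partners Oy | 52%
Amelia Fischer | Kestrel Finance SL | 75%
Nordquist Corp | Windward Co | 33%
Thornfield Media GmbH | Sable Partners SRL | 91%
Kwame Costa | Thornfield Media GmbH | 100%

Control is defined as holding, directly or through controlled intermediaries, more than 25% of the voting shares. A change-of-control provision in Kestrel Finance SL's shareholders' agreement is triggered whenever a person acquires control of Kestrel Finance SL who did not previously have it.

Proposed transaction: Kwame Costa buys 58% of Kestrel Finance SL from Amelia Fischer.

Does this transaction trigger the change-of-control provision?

The purchase adds only to Kwame's holdings (Amelia's stake shrinks), so Kwame is the only person who could newly come to control Kestrel.
Kwame holds 100% of Thornfield, so Kwame controls Thornfield.
Kwame holds 52% of Ironvale, so Kwame controls Ironvale.
Thornfield holds 91% of Sable, so Kwame controls Sable.
Ironvale holds 100% of Nordquist, so Kwame controls Nordquist.
Nordquist holds 33% of Windward, so Kwame controls Windward.
In Kestrel, Kwame's side holds only 25%, not > 25%.
So before the transaction, Kwame does not control Kestrel.
After the purchase, Kwame's direct stake in Kestrel rises to 25% + 58% = 83%, and Amelia's stake falls to 17%.
Kwame holds 83% of Kestrel, so Kwame controls Kestrel.
Kwame did not control Kestrel before and does after, so the clause is triggered.

Yes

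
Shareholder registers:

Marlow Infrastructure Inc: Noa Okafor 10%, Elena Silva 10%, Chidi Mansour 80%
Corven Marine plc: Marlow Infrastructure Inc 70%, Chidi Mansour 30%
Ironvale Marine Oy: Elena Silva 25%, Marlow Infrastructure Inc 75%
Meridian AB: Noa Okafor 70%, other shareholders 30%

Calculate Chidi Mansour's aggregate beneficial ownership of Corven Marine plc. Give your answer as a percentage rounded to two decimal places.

Chidi reaches Corven along 2 paths.
Via Marlow: 80% × 70% = 56%.
Direct stake: 30% = 30%.
Total: 56% + 30% = 86%.
Rounded: 86.00%.

86.00%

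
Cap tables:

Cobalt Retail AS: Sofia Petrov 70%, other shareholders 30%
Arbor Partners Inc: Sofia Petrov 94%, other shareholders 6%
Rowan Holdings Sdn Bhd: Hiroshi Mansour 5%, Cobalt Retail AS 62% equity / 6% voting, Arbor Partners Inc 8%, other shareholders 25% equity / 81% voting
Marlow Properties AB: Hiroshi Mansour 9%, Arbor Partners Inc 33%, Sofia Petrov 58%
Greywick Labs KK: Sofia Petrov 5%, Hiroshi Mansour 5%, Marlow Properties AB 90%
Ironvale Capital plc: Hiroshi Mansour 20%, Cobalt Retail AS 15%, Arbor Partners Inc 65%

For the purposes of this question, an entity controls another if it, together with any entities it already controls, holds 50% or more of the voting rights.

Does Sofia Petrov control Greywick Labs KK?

Yes

Sofia holds 94% of Arbor, so Sofia controls Arbor.
Arbor and Sofia together hold 33% + 58% = 91% of Marlow, so Sofia controls Marlow.
Sofia and Marlow together hold 5% + 90% = 95% of Greywick, so Sofia controls Greywick.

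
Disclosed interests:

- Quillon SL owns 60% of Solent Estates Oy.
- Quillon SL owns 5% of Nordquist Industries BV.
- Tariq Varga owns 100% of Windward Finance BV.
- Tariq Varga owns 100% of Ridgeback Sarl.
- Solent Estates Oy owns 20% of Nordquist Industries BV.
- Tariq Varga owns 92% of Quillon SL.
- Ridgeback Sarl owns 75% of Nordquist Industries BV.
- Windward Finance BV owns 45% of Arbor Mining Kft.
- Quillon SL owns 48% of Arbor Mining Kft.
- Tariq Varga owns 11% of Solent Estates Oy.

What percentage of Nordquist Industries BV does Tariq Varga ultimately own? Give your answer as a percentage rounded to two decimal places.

92.84%

Tariq reaches Nordquist along 4 paths.
Via Ridgeback: 100% × 75% = 75%.
Via Quillon → Solent: 92% × 60% × 20% = 11.04%.
Via Solent: 11% × 20% = 2.2%.
Via Quillon: 92% × 5% = 4.6%.
Total: 75% + 11.04% + 2.2% + 4.6% = 92.84%.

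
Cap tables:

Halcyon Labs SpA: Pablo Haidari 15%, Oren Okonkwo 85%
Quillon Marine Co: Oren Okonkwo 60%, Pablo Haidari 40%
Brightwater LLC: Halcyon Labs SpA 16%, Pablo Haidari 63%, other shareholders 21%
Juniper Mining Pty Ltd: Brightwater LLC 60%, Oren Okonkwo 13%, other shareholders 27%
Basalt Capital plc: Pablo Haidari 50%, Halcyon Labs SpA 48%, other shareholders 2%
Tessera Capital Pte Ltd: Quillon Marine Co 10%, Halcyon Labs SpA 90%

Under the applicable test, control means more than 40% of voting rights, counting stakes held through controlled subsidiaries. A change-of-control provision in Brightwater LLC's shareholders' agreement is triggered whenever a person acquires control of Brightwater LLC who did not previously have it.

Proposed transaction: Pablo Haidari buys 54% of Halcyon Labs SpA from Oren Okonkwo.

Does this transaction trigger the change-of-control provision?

The purchase adds only to Pablo's holdings (Oren's stake shrinks), so Pablo is the only person who could newly come to control Brightwater.
Pablo holds 63% of Brightwater, so Pablo controls Brightwater.
So Pablo already controls Brightwater before the transaction.
After the purchase, Pablo's direct stake in Halcyon rises to 15% + 54% = 69%, and Oren's stake falls to 31%.
Pablo controlled Brightwater already, so this is not a new person acquiring control; every other person's position is unchanged or reduced.
No new person acquires control, so the clause is not triggered.

No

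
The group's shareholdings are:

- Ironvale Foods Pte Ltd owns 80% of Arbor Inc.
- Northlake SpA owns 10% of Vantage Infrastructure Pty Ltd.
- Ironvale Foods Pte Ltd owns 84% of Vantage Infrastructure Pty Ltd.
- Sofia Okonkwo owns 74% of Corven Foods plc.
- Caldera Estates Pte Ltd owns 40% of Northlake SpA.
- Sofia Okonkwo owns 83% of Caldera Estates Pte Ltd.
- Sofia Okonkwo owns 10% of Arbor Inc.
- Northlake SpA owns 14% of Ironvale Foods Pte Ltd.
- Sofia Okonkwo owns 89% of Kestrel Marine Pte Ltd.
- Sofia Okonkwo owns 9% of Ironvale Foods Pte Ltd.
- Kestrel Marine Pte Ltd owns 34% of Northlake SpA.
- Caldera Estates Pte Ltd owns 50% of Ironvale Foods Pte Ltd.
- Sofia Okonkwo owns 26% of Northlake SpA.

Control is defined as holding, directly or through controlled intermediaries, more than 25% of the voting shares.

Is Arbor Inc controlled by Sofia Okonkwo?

Sofia holds 83% of Caldera, so Sofia controls Caldera.
Sofia holds 89% of Kestrel, so Sofia controls Kestrel.
Kestrel and Caldera and Sofia together hold 34% + 40% + 26% = 100% of Northlake, so Sofia controls Northlake.
Caldera and Sofia and Northlake together hold 50% + 9% + 14% = 73% of Ironvale, so Sofia controls Ironvale.
Sofia and Ironvale together hold 10% + 80% = 90% of Arbor, so Sofia controls Arbor.

Yes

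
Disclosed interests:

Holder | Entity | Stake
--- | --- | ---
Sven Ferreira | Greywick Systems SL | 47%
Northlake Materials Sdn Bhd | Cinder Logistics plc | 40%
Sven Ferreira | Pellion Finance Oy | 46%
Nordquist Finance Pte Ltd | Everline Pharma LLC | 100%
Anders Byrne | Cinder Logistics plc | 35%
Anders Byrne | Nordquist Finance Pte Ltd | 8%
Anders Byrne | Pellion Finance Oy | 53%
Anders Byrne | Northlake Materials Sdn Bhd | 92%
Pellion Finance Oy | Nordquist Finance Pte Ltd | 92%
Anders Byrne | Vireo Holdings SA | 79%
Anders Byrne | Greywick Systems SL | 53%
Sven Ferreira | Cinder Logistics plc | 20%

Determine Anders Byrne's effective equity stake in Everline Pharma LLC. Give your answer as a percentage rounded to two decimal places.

Anders reaches Everline along 2 paths.
Via Nordquist: 8% × 100% = 8%.
Via Pellion → Nordquist: 53% × 92% × 100% = 48.76%.
Total: 8% + 48.76% = 56.76%.

56.76%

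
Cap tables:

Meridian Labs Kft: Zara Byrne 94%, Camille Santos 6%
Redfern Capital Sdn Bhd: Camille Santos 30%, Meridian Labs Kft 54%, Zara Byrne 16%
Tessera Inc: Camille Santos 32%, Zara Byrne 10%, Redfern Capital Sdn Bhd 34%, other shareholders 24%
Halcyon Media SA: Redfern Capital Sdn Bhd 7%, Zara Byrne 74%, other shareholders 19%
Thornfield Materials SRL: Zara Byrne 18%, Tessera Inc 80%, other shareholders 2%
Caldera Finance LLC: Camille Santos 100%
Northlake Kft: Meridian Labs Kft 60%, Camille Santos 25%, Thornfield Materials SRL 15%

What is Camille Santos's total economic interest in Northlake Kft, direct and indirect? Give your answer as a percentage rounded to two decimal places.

33.80%

Camille reaches Northlake along 5 paths.
Via Meridian: 6% × 60% = 3.6%.
Direct stake: 25% = 25%.
Via Tessera → Thornfield: 32% × 80% × 15% = 3.84%.
Via Redfern → Tessera → Thornfield: 30% × 34% × 80% × 15% = 1.224%.
Via Meridian → Redfern → Tessera → Thornfield: 6% × 54% × 34% × 80% × 15% = 0.132192%.
Total: 3.6% + 25% + 3.84% + 1.224% + 0.132192% = 33.796192%.
Rounded: 33.80%.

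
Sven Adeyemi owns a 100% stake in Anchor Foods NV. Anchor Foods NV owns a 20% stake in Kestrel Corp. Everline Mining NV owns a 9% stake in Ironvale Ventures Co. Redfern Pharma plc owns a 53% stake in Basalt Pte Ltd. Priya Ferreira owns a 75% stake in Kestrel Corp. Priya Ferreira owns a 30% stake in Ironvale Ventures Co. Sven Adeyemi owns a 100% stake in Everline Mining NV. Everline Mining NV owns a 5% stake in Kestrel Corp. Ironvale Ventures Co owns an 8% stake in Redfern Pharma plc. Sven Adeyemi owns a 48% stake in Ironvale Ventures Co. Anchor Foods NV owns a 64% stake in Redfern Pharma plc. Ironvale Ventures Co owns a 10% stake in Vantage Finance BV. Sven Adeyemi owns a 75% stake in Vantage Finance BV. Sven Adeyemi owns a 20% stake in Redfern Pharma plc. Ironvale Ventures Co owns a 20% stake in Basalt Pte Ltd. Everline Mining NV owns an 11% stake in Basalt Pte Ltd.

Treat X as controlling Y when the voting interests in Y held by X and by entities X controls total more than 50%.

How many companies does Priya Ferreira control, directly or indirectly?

1

Priya holds 75% of Kestrel, so Priya controls Kestrel.
No other company's threshold is met.
Priya controls 1 company.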